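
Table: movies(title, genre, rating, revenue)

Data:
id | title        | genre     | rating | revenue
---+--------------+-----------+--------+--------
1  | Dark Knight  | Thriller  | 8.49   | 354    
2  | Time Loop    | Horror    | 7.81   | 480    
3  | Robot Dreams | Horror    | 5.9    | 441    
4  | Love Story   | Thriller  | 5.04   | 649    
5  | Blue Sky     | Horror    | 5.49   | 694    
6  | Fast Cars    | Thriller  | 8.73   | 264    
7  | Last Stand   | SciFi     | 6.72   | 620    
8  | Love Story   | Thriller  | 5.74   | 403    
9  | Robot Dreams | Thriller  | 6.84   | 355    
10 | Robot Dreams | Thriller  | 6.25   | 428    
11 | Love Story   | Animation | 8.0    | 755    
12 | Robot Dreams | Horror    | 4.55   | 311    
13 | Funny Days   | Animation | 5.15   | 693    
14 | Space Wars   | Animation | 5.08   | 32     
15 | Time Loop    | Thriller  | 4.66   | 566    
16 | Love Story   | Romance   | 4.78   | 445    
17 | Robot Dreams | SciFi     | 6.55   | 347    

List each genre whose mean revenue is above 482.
SELECT genre, AVG(revenue)
FROM movies
GROUP BY genre
HAVING AVG(revenue) > 482

Result:
  Animation: avg=493.33
  SciFi: avg=483.50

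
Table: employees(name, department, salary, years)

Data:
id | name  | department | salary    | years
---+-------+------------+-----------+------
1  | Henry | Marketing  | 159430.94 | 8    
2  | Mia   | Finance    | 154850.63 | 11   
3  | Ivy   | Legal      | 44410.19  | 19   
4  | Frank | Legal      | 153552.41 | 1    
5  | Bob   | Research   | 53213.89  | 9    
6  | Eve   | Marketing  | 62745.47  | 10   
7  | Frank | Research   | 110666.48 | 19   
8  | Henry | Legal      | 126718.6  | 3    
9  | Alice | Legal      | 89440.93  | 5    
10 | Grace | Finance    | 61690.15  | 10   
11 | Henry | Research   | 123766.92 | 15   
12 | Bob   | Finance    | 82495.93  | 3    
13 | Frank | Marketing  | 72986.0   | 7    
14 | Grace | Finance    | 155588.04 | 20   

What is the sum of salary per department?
SELECT department, SUM(salary) as result
FROM employees
GROUP BY department

Result:
  Finance: 454624.75
  Legal: 414122.13
  Marketing: 295162.41
  Research: 287647.29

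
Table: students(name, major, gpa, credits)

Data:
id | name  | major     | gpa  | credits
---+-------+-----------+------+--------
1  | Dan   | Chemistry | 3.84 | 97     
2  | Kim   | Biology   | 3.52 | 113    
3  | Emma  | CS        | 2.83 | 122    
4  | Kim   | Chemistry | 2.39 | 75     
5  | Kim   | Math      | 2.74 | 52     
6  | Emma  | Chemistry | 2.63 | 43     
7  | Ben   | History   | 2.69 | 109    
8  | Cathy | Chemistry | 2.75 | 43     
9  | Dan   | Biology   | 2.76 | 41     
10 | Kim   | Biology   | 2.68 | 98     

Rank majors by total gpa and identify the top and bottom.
SELECT major, SUM(gpa)
FROM students
GROUP BY major
ORDER BY SUM(gpa)

All groups:
  History: 2.69
  Math: 2.74
  CS: 2.83
  Biology: 8.96
  Chemistry: 11.61

Highest: Chemistry (11.61)
Lowest: History (2.69)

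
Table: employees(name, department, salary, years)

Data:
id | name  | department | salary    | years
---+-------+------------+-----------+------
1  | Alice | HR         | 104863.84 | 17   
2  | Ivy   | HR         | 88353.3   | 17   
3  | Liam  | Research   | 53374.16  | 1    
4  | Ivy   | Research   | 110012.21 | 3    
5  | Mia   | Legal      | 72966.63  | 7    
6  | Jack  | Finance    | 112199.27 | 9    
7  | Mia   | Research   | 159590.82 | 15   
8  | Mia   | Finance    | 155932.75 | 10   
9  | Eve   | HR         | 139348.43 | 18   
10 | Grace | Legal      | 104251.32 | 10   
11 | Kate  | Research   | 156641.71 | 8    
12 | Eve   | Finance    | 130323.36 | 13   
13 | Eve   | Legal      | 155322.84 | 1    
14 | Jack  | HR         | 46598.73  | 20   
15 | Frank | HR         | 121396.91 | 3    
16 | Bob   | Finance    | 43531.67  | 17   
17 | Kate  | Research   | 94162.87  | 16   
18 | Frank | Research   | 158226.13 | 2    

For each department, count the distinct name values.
SELECT department, COUNT(DISTINCT name)
FROM employees
GROUP BY department

Result:
  Finance: 4 distinct
  HR: 5 distinct
  Legal: 3 distinct
  Research: 5 distinct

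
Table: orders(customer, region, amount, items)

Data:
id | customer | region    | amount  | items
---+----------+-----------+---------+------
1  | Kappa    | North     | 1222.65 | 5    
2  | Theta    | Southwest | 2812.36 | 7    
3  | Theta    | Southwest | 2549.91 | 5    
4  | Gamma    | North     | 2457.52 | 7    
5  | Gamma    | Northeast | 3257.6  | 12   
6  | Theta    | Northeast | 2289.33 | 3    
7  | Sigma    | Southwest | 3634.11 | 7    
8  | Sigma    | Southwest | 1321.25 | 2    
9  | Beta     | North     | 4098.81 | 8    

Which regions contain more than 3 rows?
SELECT region, COUNT(*) as cnt
FROM orders
GROUP BY region
HAVING COUNT(*) > 3

Result:
  Southwest: 4

Note: HAVING filters groups after aggregation, WHERE filters rows before.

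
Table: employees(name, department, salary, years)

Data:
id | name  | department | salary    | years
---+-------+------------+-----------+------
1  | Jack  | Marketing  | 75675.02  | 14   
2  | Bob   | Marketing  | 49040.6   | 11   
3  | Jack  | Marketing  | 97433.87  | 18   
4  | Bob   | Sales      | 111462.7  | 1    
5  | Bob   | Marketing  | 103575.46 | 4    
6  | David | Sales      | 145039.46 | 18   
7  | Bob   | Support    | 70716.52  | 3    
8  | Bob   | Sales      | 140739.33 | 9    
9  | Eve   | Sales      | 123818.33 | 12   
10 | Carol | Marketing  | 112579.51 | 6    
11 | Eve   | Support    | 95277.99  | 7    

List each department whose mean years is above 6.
SELECT department, AVG(years)
FROM employees
GROUP BY department
HAVING AVG(years) > 6

Result:
  Marketing: avg=10.60
  Sales: avg=10.00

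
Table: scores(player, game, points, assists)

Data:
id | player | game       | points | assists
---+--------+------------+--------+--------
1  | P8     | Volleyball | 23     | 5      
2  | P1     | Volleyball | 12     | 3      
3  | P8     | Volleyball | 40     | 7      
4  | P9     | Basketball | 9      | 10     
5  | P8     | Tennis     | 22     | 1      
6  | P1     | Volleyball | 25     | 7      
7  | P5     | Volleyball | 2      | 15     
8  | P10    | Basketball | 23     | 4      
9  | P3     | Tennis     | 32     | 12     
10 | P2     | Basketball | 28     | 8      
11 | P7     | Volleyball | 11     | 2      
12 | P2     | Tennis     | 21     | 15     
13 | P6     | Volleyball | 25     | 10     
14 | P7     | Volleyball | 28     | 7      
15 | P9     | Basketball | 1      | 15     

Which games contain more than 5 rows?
SELECT game, COUNT(*) as cnt
FROM scores
GROUP BY game
HAVING COUNT(*) > 5

Result:
  Volleyball: 8

Note: HAVING filters groups after aggregation, WHERE filters rows before.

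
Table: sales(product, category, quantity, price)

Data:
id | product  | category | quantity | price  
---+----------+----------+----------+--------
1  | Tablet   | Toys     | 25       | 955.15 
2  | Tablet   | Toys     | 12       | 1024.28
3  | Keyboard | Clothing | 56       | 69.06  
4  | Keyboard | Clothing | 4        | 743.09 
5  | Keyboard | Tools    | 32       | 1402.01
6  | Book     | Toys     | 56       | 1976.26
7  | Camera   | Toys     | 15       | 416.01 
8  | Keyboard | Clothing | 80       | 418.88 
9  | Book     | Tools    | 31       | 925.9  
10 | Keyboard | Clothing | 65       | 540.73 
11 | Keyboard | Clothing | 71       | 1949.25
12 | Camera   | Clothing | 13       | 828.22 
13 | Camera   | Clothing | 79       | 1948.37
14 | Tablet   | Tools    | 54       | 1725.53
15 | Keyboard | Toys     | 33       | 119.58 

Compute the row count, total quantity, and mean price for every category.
SELECT category,
       COUNT(*) as cnt,
       SUM(quantity) as total_quantity,
       AVG(price) as avg_price
FROM sales
GROUP BY category

Result:
  Clothing: 7 records, 368 total quantity, 928.23 avg price
  Tools: 3 records, 117 total quantity, 1351.15 avg price
  Toys: 5 records, 141 total quantity, 898.26 avg price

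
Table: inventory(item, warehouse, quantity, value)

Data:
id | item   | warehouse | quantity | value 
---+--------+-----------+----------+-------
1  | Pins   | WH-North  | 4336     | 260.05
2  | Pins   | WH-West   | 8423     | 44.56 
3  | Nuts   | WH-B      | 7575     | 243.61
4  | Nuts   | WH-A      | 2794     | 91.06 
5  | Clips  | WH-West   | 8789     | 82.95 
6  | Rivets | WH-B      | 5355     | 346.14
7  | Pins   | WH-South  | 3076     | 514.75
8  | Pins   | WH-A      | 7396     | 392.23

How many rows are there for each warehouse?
SELECT warehouse, COUNT(*) as count
FROM inventory
GROUP BY warehouse

Result:
  WH-A: 2
  WH-B: 2
  WH-North: 1
  WH-South: 1
  WH-West: 2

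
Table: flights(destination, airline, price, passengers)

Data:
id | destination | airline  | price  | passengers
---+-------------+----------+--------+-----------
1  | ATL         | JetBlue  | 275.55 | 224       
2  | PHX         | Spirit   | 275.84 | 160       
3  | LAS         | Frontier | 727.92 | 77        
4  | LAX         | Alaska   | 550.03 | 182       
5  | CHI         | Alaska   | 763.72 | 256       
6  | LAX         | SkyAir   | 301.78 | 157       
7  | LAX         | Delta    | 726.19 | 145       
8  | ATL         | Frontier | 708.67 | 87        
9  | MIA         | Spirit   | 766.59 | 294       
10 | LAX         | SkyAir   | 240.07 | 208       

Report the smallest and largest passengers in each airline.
SELECT airline, MIN(passengers), MAX(passengers)
FROM flights
GROUP BY airline

Result:
  Alaska: min=182, max=256
  Delta: min=145, max=145
  Frontier: min=77, max=87
  JetBlue: min=224, max=224
  SkyAir: min=157, max=208
  Spirit: min=160, max=294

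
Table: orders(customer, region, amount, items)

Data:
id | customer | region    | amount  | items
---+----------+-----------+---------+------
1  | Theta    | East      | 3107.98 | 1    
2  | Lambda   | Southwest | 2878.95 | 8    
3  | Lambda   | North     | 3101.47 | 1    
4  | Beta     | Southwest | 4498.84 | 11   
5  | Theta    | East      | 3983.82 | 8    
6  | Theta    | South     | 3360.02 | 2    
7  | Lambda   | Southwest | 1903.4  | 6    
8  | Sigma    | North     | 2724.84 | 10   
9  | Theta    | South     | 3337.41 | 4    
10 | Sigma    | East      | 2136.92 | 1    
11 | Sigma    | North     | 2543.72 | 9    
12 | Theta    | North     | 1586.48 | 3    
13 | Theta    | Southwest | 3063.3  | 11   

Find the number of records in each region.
SELECT region, COUNT(*) as count
FROM orders
GROUP BY region

Result:
  East: 3
  North: 4
  South: 2
  Southwest: 4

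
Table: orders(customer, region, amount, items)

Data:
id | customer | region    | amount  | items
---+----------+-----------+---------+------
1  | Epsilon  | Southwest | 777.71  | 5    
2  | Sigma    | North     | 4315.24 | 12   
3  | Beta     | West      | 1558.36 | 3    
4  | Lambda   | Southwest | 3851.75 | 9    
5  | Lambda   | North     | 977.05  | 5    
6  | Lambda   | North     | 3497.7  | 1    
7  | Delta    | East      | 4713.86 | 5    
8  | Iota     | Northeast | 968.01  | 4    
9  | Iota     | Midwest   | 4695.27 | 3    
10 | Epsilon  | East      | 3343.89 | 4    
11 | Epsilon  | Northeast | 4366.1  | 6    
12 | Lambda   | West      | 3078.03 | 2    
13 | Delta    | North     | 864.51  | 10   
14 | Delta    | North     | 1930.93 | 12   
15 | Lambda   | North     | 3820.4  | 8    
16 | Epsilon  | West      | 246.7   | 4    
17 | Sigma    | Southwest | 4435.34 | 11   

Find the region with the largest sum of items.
SELECT region, SUM(items) as val
FROM orders
GROUP BY region
ORDER BY val DESC
LIMIT 1

Result: North with sum(items) = 48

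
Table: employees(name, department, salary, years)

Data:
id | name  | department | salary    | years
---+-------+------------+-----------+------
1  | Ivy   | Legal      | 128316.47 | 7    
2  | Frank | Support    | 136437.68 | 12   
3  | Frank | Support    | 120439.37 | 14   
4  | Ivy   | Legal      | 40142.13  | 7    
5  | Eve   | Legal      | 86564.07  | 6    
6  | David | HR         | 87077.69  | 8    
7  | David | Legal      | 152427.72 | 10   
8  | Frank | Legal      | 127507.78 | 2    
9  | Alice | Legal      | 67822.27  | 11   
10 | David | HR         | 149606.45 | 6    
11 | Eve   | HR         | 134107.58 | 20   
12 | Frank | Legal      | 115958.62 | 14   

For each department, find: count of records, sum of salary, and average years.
SELECT department,
       COUNT(*) as cnt,
       SUM(salary) as total_salary,
       AVG(years) as avg_years
FROM employees
GROUP BY department

Result:
  HR: 3 records, 370791.72 total salary, 11.33 avg years
  Legal: 7 records, 718739.06 total salary, 8.14 avg years
  Support: 2 records, 256877.05 total salary, 13.00 avg years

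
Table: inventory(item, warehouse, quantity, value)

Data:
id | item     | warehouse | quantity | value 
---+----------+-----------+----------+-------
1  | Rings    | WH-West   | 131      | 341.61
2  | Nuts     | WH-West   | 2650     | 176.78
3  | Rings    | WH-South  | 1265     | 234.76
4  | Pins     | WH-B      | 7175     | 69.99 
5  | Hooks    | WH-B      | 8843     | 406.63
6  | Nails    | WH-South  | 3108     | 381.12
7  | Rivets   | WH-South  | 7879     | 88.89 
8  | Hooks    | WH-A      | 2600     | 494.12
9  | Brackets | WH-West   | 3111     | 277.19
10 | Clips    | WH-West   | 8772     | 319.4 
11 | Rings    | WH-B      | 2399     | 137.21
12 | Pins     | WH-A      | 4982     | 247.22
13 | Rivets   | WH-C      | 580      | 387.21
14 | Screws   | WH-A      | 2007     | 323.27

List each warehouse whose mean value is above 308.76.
SELECT warehouse, AVG(value)
FROM inventory
GROUP BY warehouse
HAVING AVG(value) > 308.76

Result:
  WH-A: avg=354.87
  WH-C: avg=387.21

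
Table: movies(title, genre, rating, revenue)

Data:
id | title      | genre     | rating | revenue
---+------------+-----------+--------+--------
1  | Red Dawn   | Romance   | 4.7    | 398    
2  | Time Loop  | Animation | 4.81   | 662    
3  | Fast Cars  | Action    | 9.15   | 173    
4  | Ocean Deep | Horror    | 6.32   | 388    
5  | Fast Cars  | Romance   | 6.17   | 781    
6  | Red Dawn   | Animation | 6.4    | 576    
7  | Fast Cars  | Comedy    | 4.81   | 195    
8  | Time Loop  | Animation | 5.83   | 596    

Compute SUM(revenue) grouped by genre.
SELECT genre, SUM(revenue) as result
FROM movies
GROUP BY genre

Result:
  Action: 173
  Animation: 1834
  Comedy: 195
  Horror: 388
  Romance: 1179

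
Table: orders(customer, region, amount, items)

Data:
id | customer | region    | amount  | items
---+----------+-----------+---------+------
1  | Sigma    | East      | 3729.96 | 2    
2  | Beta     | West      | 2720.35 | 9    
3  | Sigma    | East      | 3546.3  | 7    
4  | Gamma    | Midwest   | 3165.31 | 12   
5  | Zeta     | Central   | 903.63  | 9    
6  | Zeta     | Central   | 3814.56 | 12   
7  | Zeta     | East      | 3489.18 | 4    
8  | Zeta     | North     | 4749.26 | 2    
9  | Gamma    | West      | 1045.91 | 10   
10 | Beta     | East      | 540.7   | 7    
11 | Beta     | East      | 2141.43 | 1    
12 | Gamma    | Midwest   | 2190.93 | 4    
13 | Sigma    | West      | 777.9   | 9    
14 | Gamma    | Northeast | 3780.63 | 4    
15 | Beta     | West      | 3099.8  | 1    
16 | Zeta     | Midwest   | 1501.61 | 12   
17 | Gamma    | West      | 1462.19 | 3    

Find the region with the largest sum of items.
SELECT region, SUM(items) as val
FROM orders
GROUP BY region
ORDER BY val DESC
LIMIT 1

Result: West with sum(items) = 32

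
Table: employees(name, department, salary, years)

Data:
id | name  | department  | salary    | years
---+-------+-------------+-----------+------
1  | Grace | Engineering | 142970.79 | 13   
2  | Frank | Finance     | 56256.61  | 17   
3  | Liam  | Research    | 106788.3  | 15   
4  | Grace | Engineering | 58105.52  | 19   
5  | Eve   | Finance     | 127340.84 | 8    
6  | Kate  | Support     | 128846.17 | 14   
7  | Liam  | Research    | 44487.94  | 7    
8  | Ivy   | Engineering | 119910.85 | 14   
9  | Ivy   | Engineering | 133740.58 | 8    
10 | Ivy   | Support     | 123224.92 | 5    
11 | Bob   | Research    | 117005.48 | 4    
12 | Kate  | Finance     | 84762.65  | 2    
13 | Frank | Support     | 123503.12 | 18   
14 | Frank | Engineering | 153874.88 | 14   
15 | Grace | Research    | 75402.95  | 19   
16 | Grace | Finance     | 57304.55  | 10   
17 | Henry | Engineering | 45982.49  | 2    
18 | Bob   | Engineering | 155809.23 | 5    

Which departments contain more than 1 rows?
SELECT department, COUNT(*) as cnt
FROM employees
GROUP BY department
HAVING COUNT(*) > 1

Result:
  Engineering: 7
  Finance: 4
  Research: 4
  Support: 3

Note: HAVING filters groups after aggregation, WHERE filters rows before.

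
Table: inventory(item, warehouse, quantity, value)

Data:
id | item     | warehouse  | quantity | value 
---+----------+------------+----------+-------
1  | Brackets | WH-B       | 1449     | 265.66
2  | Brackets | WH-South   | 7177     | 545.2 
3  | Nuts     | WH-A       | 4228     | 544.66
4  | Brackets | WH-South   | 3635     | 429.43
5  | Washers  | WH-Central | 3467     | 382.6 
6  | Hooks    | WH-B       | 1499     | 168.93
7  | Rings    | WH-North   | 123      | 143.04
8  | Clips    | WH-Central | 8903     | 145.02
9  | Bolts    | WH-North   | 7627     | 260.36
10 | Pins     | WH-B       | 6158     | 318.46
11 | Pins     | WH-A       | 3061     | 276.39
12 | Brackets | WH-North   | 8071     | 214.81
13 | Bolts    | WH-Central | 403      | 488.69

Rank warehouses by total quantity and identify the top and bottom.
SELECT warehouse, SUM(quantity)
FROM inventory
GROUP BY warehouse
ORDER BY SUM(quantity)

All groups:
  WH-A: 7289
  WH-B: 9106
  WH-South: 10812
  WH-Central: 12773
  WH-North: 15821

Highest: WH-North (15821)
Lowest: WH-A (7289)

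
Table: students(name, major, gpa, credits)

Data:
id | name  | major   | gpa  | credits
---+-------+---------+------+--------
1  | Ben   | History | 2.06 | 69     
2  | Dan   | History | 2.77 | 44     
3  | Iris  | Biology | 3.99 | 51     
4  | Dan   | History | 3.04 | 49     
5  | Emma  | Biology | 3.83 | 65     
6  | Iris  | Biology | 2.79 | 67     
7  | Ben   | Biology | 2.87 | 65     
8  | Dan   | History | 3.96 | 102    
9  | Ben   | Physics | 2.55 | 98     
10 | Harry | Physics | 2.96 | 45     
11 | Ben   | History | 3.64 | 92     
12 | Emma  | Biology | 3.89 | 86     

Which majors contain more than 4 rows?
SELECT major, COUNT(*) as cnt
FROM students
GROUP BY major
HAVING COUNT(*) > 4

Result:
  Biology: 5
  History: 5

Note: HAVING filters groups after aggregation, WHERE filters rows before.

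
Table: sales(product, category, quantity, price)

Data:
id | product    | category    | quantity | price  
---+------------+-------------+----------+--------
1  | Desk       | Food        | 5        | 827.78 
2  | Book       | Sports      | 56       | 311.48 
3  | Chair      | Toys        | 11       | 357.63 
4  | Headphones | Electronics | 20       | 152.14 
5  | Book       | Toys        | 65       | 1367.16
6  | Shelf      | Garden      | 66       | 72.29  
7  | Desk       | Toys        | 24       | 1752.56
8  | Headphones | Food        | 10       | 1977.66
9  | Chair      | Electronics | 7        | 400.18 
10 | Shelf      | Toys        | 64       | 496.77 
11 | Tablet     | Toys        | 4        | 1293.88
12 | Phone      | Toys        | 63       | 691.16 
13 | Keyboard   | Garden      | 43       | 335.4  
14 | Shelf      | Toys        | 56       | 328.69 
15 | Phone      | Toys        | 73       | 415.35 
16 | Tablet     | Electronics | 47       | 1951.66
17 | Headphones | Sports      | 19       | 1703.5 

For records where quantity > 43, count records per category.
SELECT category, COUNT(*)
FROM sales
WHERE quantity > 43
GROUP BY category

Note: WHERE filters rows before grouping.

Result:
  Electronics: 1
  Garden: 1
  Sports: 1
  Toys: 5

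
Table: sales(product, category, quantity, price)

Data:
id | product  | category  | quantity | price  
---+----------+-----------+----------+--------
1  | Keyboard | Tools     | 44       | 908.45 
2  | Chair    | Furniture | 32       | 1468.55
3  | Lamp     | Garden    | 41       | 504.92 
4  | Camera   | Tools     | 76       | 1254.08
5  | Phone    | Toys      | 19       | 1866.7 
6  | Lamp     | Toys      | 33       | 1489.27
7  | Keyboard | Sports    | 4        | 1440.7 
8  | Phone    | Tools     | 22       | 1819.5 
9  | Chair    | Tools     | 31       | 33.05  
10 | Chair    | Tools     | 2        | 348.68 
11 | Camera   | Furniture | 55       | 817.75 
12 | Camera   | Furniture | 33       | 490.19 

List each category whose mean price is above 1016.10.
SELECT category, AVG(price)
FROM sales
GROUP BY category
HAVING AVG(price) > 1016.10

Result:
  Sports: avg=1440.70
  Toys: avg=1677.99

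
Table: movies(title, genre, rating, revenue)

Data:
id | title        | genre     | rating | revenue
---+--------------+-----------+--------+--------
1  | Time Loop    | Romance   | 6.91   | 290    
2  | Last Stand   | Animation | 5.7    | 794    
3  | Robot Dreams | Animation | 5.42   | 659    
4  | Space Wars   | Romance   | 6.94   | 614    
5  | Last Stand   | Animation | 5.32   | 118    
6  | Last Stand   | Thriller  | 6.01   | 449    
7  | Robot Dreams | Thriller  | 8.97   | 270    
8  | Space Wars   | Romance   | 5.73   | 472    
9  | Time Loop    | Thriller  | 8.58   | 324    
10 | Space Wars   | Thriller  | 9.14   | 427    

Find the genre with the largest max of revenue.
SELECT genre, MAX(revenue) as val
FROM movies
GROUP BY genre
ORDER BY val DESC
LIMIT 1

Result: Animation with max(revenue) = 794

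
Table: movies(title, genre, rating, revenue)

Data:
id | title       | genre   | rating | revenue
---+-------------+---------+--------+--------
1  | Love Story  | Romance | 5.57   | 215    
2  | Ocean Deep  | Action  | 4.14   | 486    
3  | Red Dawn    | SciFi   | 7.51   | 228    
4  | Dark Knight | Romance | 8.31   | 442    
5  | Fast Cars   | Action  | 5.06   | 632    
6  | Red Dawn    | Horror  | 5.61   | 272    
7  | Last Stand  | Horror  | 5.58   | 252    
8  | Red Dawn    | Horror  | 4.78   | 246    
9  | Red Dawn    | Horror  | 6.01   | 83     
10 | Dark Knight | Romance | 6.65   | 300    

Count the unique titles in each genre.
SELECT genre, COUNT(DISTINCT title)
FROM movies
GROUP BY genre

Result:
  Action: 2 distinct
  Horror: 2 distinct
  Romance: 2 distinct
  SciFi: 1 distinct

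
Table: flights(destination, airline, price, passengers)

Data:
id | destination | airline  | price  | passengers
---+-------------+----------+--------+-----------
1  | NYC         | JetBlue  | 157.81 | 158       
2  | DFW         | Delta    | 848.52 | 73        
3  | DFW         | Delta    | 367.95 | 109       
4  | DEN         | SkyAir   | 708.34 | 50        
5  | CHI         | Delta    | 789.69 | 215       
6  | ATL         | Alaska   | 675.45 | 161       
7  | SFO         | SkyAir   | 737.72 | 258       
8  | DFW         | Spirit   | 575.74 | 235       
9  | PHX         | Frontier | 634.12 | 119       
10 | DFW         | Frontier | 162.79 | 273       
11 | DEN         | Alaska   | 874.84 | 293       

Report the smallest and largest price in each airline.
SELECT airline, MIN(price), MAX(price)
FROM flights
GROUP BY airline

Result:
  Alaska: min=675.45, max=874.84
  Delta: min=367.95, max=848.52
  Frontier: min=162.79, max=634.12
  JetBlue: min=157.81, max=157.81
  SkyAir: min=708.34, max=737.72
  Spirit: min=575.74, max=575.74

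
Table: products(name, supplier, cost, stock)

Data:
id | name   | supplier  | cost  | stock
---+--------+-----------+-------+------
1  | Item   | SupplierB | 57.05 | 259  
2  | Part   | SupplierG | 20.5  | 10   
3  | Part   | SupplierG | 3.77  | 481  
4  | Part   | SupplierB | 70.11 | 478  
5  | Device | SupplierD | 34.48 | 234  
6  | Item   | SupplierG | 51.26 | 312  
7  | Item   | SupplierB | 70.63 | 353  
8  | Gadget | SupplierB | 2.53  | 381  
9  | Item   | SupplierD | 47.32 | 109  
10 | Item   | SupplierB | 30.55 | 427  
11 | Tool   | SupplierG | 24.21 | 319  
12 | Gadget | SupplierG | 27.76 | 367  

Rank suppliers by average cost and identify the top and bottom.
SELECT supplier, AVG(cost)
FROM products
GROUP BY supplier
ORDER BY AVG(cost)

All groups:
  SupplierG: 25.50
  SupplierD: 40.90
  SupplierB: 46.17

Highest: SupplierB (46.17)
Lowest: SupplierG (25.50)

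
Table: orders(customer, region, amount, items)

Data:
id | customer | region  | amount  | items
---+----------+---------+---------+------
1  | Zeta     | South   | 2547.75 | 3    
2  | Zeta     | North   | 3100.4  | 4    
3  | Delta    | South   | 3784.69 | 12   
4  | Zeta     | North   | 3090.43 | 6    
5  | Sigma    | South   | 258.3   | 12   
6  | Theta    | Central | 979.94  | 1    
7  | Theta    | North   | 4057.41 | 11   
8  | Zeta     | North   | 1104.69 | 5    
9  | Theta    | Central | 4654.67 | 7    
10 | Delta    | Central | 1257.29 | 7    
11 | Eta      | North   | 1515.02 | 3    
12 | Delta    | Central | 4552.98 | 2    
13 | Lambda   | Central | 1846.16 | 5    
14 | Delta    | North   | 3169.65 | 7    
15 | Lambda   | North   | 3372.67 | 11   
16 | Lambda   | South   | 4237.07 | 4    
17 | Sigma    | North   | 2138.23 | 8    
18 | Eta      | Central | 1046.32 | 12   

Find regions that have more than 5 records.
SELECT region, COUNT(*) as cnt
FROM orders
GROUP BY region
HAVING COUNT(*) > 5

Result:
  Central: 6
  North: 8

Note: HAVING filters groups after aggregation, WHERE filters rows before.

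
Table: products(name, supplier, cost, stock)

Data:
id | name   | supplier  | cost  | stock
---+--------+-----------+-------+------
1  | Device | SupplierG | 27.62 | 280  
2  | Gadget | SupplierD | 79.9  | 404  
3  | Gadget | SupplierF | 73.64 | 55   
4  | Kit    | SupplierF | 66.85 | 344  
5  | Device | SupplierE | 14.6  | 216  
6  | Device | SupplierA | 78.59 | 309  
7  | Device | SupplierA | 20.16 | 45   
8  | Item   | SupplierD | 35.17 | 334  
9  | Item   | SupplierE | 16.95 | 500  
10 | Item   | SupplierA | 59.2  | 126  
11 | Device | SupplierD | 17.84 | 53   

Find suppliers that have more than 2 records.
SELECT supplier, COUNT(*) as cnt
FROM products
GROUP BY supplier
HAVING COUNT(*) > 2

Result:
  SupplierA: 3
  SupplierD: 3

Note: HAVING filters groups after aggregation, WHERE filters rows before.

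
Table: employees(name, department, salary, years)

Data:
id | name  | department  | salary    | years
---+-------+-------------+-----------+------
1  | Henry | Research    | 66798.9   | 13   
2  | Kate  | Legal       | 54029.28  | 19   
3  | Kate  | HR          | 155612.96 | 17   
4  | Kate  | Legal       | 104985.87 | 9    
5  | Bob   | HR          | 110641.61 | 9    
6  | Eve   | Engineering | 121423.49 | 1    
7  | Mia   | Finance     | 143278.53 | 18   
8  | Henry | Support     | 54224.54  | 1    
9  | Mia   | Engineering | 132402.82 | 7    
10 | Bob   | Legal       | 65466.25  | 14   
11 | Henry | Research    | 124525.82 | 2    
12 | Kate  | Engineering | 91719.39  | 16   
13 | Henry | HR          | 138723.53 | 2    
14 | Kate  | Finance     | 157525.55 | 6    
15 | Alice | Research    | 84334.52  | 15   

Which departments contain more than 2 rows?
SELECT department, COUNT(*) as cnt
FROM employees
GROUP BY department
HAVING COUNT(*) > 2

Result:
  Engineering: 3
  HR: 3
  Legal: 3
  Research: 3

Note: HAVING filters groups after aggregation, WHERE filters rows before.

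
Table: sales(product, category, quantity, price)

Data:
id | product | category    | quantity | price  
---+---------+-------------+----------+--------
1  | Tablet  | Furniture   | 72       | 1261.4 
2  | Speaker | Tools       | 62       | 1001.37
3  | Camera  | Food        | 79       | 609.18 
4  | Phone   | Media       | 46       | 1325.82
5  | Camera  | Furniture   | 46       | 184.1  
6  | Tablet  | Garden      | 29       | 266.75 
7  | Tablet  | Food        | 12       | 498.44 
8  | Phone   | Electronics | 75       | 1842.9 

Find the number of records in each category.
SELECT category, COUNT(*) as count
FROM sales
GROUP BY category

Result:
  Electronics: 1
  Food: 2
  Furniture: 2
  Garden: 1
  Media: 1
  Tools: 1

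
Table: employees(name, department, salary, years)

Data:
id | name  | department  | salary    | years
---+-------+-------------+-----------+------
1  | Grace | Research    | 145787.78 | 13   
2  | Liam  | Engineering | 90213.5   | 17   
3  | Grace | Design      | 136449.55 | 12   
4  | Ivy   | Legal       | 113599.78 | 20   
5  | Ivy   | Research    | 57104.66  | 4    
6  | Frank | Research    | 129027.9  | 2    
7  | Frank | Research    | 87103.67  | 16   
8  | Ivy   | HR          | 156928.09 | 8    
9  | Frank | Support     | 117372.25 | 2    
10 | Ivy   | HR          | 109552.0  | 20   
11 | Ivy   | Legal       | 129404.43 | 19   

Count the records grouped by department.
SELECT department, COUNT(*) as count
FROM employees
GROUP BY department

Result:
  Design: 1
  Engineering: 1
  HR: 2
  Legal: 2
  Research: 4
  Support: 1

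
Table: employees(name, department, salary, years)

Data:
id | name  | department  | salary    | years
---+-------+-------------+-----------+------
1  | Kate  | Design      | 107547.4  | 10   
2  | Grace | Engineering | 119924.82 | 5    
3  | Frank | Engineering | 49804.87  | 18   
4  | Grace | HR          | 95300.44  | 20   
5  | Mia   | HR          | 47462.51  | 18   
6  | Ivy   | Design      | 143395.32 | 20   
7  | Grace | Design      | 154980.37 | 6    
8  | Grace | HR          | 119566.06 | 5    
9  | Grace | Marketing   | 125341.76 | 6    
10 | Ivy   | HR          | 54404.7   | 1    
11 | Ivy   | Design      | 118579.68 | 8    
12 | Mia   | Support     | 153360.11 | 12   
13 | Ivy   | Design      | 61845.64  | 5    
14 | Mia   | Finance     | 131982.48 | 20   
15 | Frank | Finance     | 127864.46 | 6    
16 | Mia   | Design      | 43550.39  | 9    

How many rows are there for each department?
SELECT department, COUNT(*) as count
FROM employees
GROUP BY department

Result:
  Design: 6
  Engineering: 2
  Finance: 2
  HR: 4
  Marketing: 1
  Support: 1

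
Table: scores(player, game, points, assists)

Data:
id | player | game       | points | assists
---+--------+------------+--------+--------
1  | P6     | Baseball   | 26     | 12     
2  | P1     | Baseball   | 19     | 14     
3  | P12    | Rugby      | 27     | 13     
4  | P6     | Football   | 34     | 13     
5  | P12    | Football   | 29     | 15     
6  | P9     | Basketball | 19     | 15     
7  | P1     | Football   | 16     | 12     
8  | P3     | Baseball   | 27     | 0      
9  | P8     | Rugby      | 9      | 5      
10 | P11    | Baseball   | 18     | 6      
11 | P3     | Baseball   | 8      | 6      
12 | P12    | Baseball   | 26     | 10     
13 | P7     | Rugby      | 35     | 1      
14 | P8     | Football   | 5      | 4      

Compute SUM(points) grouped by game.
SELECT game, SUM(points) as result
FROM scores
GROUP BY game

Result:
  Baseball: 124
  Basketball: 19
  Football: 84
  Rugby: 71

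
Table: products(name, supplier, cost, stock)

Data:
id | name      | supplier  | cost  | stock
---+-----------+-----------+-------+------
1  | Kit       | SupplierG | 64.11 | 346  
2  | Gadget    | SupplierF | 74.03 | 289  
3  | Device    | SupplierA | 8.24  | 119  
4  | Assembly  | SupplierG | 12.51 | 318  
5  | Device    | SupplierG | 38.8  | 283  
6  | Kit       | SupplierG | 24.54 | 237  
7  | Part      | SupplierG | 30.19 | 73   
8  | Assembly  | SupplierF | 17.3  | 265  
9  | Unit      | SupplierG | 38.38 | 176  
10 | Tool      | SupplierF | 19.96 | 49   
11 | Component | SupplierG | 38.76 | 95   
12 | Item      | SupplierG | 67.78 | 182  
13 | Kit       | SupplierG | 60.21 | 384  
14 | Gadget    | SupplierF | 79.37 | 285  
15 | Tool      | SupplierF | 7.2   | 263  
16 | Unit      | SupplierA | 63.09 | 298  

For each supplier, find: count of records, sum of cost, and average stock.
SELECT supplier,
       COUNT(*) as cnt,
       SUM(cost) as total_cost,
       AVG(stock) as avg_stock
FROM products
GROUP BY supplier

Result:
  SupplierA: 2 records, 71.33 total cost, 208.50 avg stock
  SupplierF: 5 records, 197.86 total cost, 230.20 avg stock
  SupplierG: 9 records, 375.28 total cost, 232.67 avg stock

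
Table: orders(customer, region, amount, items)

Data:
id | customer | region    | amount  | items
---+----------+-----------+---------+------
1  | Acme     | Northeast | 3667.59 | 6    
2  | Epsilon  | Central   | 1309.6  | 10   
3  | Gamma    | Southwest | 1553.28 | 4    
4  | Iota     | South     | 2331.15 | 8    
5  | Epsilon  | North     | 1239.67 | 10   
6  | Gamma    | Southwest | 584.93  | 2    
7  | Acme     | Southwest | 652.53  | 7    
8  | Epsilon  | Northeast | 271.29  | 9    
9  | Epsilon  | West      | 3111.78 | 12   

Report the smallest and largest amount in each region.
SELECT region, MIN(amount), MAX(amount)
FROM orders
GROUP BY region

Result:
  Central: min=1309.60, max=1309.60
  North: min=1239.67, max=1239.67
  Northeast: min=271.29, max=3667.59
  South: min=2331.15, max=2331.15
  Southwest: min=584.93, max=1553.28
  West: min=3111.78, max=3111.78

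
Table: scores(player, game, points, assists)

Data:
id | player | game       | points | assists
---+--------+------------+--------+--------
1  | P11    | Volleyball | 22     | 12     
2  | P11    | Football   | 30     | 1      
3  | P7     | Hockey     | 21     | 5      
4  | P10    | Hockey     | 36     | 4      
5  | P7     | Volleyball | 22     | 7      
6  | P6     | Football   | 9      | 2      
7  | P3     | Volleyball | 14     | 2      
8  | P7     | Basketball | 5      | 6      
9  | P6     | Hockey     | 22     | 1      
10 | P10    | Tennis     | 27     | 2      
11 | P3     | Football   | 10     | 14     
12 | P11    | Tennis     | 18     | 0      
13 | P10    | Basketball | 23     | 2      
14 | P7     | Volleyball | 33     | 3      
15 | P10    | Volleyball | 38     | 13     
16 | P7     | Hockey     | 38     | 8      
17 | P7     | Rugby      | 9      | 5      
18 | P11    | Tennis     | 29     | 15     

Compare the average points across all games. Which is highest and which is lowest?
SELECT game, AVG(points)
FROM scores
GROUP BY game
ORDER BY AVG(points)

All groups:
  Rugby: 9.00
  Basketball: 14.00
  Football: 16.33
  Tennis: 24.67
  Volleyball: 25.80
  Hockey: 29.25

Highest: Hockey (29.25)
Lowest: Rugby (9.00)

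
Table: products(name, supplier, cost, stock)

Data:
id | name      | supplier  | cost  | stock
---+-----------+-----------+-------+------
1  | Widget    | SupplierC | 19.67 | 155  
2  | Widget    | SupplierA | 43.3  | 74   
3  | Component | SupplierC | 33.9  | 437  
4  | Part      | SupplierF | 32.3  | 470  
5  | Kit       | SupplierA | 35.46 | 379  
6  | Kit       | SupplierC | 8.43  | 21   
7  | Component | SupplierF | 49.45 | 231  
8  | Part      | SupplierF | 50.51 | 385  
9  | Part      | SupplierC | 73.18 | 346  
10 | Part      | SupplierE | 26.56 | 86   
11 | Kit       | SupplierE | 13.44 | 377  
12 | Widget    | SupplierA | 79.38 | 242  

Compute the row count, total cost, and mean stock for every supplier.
SELECT supplier,
       COUNT(*) as cnt,
       SUM(cost) as total_cost,
       AVG(stock) as avg_stock
FROM products
GROUP BY supplier

Result:
  SupplierA: 3 records, 158.14 total cost, 231.67 avg stock
  SupplierC: 4 records, 135.18 total cost, 239.75 avg stock
  SupplierE: 2 records, 40.00 total cost, 231.50 avg stock
  SupplierF: 3 records, 132.26 total cost, 362.00 avg stock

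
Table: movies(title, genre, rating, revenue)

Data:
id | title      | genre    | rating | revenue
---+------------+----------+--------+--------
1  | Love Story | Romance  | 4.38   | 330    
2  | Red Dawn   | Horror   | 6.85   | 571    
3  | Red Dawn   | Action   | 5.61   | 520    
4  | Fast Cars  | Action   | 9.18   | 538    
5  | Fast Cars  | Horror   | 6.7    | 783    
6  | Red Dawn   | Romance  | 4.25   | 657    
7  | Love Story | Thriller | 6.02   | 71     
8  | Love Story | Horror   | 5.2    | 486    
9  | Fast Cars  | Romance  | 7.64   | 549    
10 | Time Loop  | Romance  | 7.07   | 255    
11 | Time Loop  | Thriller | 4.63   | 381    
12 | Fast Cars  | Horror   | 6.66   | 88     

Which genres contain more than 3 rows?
SELECT genre, COUNT(*) as cnt
FROM movies
GROUP BY genre
HAVING COUNT(*) > 3

Result:
  Horror: 4
  Romance: 4

Note: HAVING filters groups after aggregation, WHERE filters rows before.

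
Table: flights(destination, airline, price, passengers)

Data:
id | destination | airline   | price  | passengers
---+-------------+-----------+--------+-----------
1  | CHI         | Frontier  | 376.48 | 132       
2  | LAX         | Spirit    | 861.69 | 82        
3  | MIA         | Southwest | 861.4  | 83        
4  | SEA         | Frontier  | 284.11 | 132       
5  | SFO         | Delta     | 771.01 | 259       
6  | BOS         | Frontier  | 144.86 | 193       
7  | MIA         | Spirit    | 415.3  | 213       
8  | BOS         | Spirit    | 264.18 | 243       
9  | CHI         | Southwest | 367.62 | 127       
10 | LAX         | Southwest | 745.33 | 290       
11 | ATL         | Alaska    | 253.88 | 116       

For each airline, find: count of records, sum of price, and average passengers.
SELECT airline,
       COUNT(*) as cnt,
       SUM(price) as total_price,
       AVG(passengers) as avg_passengers
FROM flights
GROUP BY airline

Result:
  Alaska: 1 records, 253.88 total price, 116.00 avg passengers
  Delta: 1 records, 771.01 total price, 259.00 avg passengers
  Frontier: 3 records, 805.45 total price, 152.33 avg passengers
  Southwest: 3 records, 1974.35 total price, 166.67 avg passengers
  Spirit: 3 records, 1541.17 total price, 179.33 avg passengers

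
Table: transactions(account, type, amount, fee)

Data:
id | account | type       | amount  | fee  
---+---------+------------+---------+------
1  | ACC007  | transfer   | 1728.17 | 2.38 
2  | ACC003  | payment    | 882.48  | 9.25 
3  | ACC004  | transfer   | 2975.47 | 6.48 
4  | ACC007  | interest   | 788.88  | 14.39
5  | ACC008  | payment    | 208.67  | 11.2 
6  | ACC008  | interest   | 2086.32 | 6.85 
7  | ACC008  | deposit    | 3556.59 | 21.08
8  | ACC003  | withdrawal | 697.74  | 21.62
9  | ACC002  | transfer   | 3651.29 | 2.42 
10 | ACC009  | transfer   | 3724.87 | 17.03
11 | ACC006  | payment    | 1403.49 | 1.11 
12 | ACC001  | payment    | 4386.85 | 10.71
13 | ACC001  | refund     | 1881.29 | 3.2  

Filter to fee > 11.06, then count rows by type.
SELECT type, COUNT(*)
FROM transactions
WHERE fee > 11.06
GROUP BY type

Note: WHERE filters rows before grouping.

Result:
  deposit: 1
  interest: 1
  payment: 1
  transfer: 1
  withdrawal: 1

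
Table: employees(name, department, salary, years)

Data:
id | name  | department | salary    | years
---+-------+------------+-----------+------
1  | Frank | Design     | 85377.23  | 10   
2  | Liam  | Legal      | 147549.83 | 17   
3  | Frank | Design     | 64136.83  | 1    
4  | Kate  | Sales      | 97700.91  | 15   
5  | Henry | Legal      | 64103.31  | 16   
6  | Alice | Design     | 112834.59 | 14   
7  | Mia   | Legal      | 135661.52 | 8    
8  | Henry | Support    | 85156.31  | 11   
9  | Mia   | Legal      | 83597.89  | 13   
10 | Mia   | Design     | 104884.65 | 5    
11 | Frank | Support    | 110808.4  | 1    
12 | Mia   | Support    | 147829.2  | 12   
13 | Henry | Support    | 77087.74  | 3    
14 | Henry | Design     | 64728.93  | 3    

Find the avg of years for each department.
SELECT department, AVG(years) as result
FROM employees
GROUP BY department

Result:
  Design: 6.60
  Legal: 13.50
  Sales: 15.00
  Support: 6.75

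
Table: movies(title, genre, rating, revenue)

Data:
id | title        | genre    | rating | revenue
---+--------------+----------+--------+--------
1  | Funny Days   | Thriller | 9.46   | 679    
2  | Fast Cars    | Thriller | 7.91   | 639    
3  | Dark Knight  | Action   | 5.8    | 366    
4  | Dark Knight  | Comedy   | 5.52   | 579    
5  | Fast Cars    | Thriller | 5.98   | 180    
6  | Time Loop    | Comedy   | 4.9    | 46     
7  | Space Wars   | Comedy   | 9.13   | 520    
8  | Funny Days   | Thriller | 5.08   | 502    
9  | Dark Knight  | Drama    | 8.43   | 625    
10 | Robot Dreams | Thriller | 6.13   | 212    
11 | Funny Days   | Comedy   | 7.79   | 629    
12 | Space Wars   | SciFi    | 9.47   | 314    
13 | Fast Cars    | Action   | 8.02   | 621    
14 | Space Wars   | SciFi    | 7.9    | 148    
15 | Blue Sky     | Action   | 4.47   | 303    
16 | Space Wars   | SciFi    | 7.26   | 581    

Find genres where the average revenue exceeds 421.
SELECT genre, AVG(revenue)
FROM movies
GROUP BY genre
HAVING AVG(revenue) > 421

Result:
  Action: avg=430.00
  Comedy: avg=443.50
  Drama: avg=625.00
  Thriller: avg=442.40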